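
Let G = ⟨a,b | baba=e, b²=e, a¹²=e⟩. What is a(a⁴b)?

Compute a · (a⁴b) by multiplying left to right and reducing via the relations at each step:
  a · a⁴ = a⁵
  (a⁵) · b = a⁵b

Answer: a⁵b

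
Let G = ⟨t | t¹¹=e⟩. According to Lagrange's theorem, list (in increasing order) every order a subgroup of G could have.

|G| = 11 = 11. By Lagrange's theorem the order of any subgroup divides 11; the divisors of 11 are 1, 11.

Answer: 1, 11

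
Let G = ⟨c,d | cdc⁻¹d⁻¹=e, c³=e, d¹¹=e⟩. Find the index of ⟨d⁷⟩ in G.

First find ord(d⁷) by computing successive powers:
  (d⁷)¹ = d⁷, (d⁷)² = d³, (d⁷)³ = d¹⁰, (d⁷)⁴ = d⁶, (d⁷)⁵ = d², (d⁷)⁶ = d⁹, (d⁷)⁷ = d⁵, (d⁷)⁸ = d, (d⁷)⁹ = d⁸, (d⁷)¹⁰ = d⁴, (d⁷)¹¹ = e.
So |⟨d⁷⟩| = ord(d⁷) = 11. With |G| = 33, by Lagrange [G : ⟨d⁷⟩] = 33/11 = 3.

Answer: 3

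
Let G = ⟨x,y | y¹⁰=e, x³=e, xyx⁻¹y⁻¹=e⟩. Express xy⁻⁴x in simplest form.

Multiply left to right, reducing at each step:
  x · y⁻⁴ = xy⁶
  (xy⁶) · x = x²y⁶

Answer: x²y⁶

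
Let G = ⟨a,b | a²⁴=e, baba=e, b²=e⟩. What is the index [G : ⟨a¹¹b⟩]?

First find ord(a¹¹b) by computing successive powers:
  (a¹¹b)¹ = a¹¹b, (a¹¹b)² = e.
So |⟨a¹¹b⟩| = ord(a¹¹b) = 2. With |G| = 48, by Lagrange [G : ⟨a¹¹b⟩] = 48/2 = 24.

Answer: 24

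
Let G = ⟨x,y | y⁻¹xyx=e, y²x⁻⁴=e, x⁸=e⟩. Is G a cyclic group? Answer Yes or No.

Every cyclic group is abelian. But x·y = xy while y·x = x³y⁻¹, so x·y ≠ y·x and G is not abelian. Hence G is not cyclic.

Answer: No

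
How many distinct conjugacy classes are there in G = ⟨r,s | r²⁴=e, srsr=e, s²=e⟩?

The conjugacy classes (representative and size) are:
  [e] (size 1), [r²³] (size 2), [r²] (size 2), [r³] (size 2), [r²⁰] (size 2), [r¹⁹] (size 2), [r⁶] (size 2), [r⁷] (size 2), [r⁸] (size 2), [r⁹] (size 2), [r¹⁴] (size 2), [r¹¹] (size 2), [r¹²] (size 1), [r⁴s] (size 12), [r⁵s] (size 12).
Class equation: 1 + 2 + 2 + 2 + 2 + 2 + 2 + 2 + 2 + 2 + 2 + 2 + 1 + 12 + 12 = 48 = |G|. So G has 15 conjugacy classes.

Answer: 15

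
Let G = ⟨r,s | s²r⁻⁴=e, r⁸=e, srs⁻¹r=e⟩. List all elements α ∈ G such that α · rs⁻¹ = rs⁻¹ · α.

⟨rs⁻¹⟩ ⊆ C_G(rs⁻¹) since powers of rs⁻¹ commute with rs⁻¹; so |C_G(rs⁻¹)| ≥ |⟨rs⁻¹⟩| = 4.
By orbit–stabilizer, |C_G(rs⁻¹)| = |G| / |conj. class of rs⁻¹| = 16 / 4 = 4.
The 4 elements commuting with rs⁻¹ are {e, r⁴, rs, rs⁻¹}.

Answer: {e, r⁴, rs, rs⁻¹}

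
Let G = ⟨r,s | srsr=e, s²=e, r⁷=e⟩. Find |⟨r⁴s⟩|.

|⟨r⁴s⟩| equals the order of r⁴s. Compute successive powers until reaching e:
  (r⁴s)¹ = r⁴s, (r⁴s)² = e.
The smallest positive k with (r⁴s)ᵏ = e is 2, so |⟨r⁴s⟩| = 2.

Answer: 2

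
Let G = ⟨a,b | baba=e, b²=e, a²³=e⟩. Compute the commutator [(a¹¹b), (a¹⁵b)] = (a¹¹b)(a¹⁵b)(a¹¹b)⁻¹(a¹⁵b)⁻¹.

[(a¹¹b), (a¹⁵b)] = (a¹¹b)·(a¹⁵b)·(a¹¹b)⁻¹·(a¹⁵b)⁻¹.
  (a¹¹b) · (a¹⁵b) = a¹⁹
  (a¹⁹) · (a¹¹b) = a⁷b
  (a⁷b) · (a¹⁵b) = a¹⁵

Answer: a¹⁵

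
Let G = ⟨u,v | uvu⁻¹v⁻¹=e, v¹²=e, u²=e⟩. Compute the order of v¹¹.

Compute successive powers until reaching e:
  (v¹¹)¹ = v¹¹, (v¹¹)² = v¹⁰, (v¹¹)³ = v⁹, (v¹¹)⁴ = v⁸, (v¹¹)⁵ = v⁷, (v¹¹)⁶ = v⁶, (v¹¹)⁷ = v⁵, (v¹¹)⁸ = v⁴, (v¹¹)⁹ = v³, (v¹¹)¹⁰ = v², (v¹¹)¹¹ = v, (v¹¹)¹² = e.
The smallest positive k with (v¹¹)ᵏ = e is 12.

Answer: 12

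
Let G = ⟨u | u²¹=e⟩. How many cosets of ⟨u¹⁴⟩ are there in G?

First find ord(u¹⁴) by computing successive powers:
  (u¹⁴)¹ = u¹⁴, (u¹⁴)² = u⁷, (u¹⁴)³ = e.
So |⟨u¹⁴⟩| = ord(u¹⁴) = 3. With |G| = 21, by Lagrange [G : ⟨u¹⁴⟩] = 21/3 = 7.

Answer: 7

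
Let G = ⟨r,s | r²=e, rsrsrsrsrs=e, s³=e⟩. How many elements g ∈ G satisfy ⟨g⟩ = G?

⟨g⟩ = G would require ord(g) = |G| = 60, but the maximum element order in G is 5 < 60. So G is not cyclic and no single element generates it: the count is 0.

Answer: 0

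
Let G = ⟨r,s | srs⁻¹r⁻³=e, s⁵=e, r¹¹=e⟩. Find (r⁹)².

Compute successive powers of (r⁹), reducing at each step:
  (r⁹)²: (r⁹) · r⁹ = r⁷

Answer: r⁷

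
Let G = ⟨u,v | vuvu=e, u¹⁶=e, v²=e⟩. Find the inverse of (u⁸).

The order of (u⁸) is 2 (smallest k with (u⁸)ᵏ = e), so (u⁸)⁻¹ = (u⁸)¹ = u⁸.
Check: (u⁸) · (u⁸) → (u⁸) · u⁸ = e, giving e as required.

Answer: u⁸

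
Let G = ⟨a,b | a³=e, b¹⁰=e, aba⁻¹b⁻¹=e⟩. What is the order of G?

Enumerate words in the generators, reducing via the relations: the distinct elements are
  {a, b, e, ab, a², b², b³, b⁴, b⁵, b⁶, b⁷, b⁸, b⁹, ab², ab³, ab⁴, ab⁵, ab⁶, ab⁷, ab⁸, ab⁹, a²b, a²b², a²b³, a²b⁴, a²b⁵, a²b⁶, a²b⁷, a²b⁸, a²b⁹}.
No further products give new elements, so |G| = 30.

Answer: 30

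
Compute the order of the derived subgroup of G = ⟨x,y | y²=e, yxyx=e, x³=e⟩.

G' = [G, G] is generated by all commutators. The generator-pair commutators are: [x, y] = x².
The subgroup they normally generate is {e, x, x²}, of order 3.
Check: |G/G'| = 6/3 = 2 is the order of the abelianisation.

Answer: 3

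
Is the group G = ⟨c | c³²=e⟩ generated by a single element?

|G| = 32. The element c has order 32 (its powers give 32 distinct elements), so ⟨c⟩ = G and G is cyclic.

Answer: Yes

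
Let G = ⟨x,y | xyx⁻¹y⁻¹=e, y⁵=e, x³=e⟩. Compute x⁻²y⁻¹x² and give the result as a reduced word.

Multiply left to right, reducing at each step:
  x · y⁻¹ = xy⁴
  (xy⁴) · x² = y⁴

Answer: y⁴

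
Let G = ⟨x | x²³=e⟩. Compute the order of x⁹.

Compute successive powers until reaching e:
  (x⁹)¹ = x⁹, (x⁹)² = x¹⁸, (x⁹)³ = x⁴, (x⁹)⁴ = x¹³, (x⁹)⁵ = x²², (x⁹)⁶ = x⁸, (x⁹)⁷ = x¹⁷, (x⁹)⁸ = x³, (x⁹)⁹ = x¹², (x⁹)¹⁰ = x²¹, (x⁹)¹¹ = x⁷, (x⁹)¹² = x¹⁶, (x⁹)¹³ = x², (x⁹)¹⁴ = x¹¹, (x⁹)¹⁵ = x²⁰, (x⁹)¹⁶ = x⁶, (x⁹)¹⁷ = x¹⁵, (x⁹)¹⁸ = x, (x⁹)¹⁹ = x¹⁰, (x⁹)²⁰ = x¹⁹, (x⁹)²¹ = x⁵, (x⁹)²² = x¹⁴, (x⁹)²³ = e.
The smallest positive k with (x⁹)ᵏ = e is 23.

Answer: 23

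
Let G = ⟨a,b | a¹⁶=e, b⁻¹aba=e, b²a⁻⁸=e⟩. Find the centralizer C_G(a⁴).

⟨a⁴⟩ ⊆ C_G(a⁴) since powers of a⁴ commute with a⁴; so |C_G(a⁴)| ≥ |⟨a⁴⟩| = 4.
By orbit–stabilizer, |C_G(a⁴)| = |G| / |conj. class of a⁴| = 32 / 2 = 16.
The 16 elements commuting with a⁴ are {e, a, a², a³, a⁴, a⁵, a⁶, a⁷, a⁸, a⁹, a¹⁰, a¹¹, a¹², a¹³, a¹⁴, a¹⁵}.

Answer: {e, a, a², a³, a⁴, a⁵, a⁶, a⁷, a⁸, a⁹, a¹⁰, a¹¹, a¹², a¹³, a¹⁴, a¹⁵}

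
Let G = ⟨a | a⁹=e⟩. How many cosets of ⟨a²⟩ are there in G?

First find ord(a²) by computing successive powers:
  (a²)¹ = a², (a²)² = a⁴, (a²)³ = a⁶, (a²)⁴ = a⁸, (a²)⁵ = a, (a²)⁶ = a³, (a²)⁷ = a⁵, (a²)⁸ = a⁷, (a²)⁹ = e.
So |⟨a²⟩| = ord(a²) = 9. With |G| = 9, by Lagrange [G : ⟨a²⟩] = 9/9 = 1.

Answer: 1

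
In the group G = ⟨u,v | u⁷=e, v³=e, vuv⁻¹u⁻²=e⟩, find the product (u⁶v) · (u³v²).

Compute (u⁶v) · (u³v²) by multiplying left to right and reducing via the relations at each step:
  (u⁶v) · u³ = u⁵v
  (u⁵v) · v² = u⁵

Answer: u⁵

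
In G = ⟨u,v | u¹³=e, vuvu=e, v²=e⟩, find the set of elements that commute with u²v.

⟨u²v⟩ ⊆ C_G(u²v) since powers of u²v commute with u²v; so |C_G(u²v)| ≥ |⟨u²v⟩| = 2.
By orbit–stabilizer, |C_G(u²v)| = |G| / |conj. class of u²v| = 26 / 13 = 2.
The 2 elements commuting with u²v are {e, u²v}.

Answer: {e, u²v}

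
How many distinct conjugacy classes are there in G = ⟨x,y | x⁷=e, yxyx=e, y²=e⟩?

The conjugacy classes (representative and size) are:
  [e] (size 1), [x⁶] (size 2), [x⁵] (size 2), [x⁴] (size 2), [xy] (size 7).
Class equation: 1 + 2 + 2 + 2 + 7 = 14 = |G|. So G has 5 conjugacy classes.

Answer: 5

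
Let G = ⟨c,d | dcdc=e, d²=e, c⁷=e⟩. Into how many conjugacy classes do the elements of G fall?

The conjugacy classes (representative and size) are:
  [e] (size 1), [c⁶] (size 2), [c⁵] (size 2), [c⁴] (size 2), [cd] (size 7).
Class equation: 1 + 2 + 2 + 2 + 7 = 14 = |G|. So G has 5 conjugacy classes.

Answer: 5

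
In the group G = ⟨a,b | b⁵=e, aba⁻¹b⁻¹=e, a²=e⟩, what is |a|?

Compute successive powers until reaching e:
  a¹ = a, a² = e.
The smallest positive k with aᵏ = e is 2.

Answer: 2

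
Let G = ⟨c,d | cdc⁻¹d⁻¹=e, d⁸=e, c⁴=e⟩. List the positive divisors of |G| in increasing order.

|G| = 32 = 2⁵. By Lagrange's theorem the order of any subgroup divides 32; the divisors of 32 are 1, 2, 4, 8, 16, 32.

Answer: 1, 2, 4, 8, 16, 32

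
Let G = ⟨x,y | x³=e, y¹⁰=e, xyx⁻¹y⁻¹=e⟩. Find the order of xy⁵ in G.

Compute successive powers until reaching e:
  (xy⁵)¹ = xy⁵, (xy⁵)² = x², (xy⁵)³ = y⁵, (xy⁵)⁴ = x, (xy⁵)⁵ = x²y⁵, (xy⁵)⁶ = e.
The smallest positive k with (xy⁵)ᵏ = e is 6.

Answer: 6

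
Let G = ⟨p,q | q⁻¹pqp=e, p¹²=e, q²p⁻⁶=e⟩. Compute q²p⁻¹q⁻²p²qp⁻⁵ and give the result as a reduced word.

Multiply left to right, reducing at each step:
  (p⁶) · p⁻¹ = p⁵
  (p⁵) · q⁻² = p¹¹
  (p¹¹) · p² = p
  p · q = pq
  (pq) · p⁻⁵ = q⁻¹

Answer: q⁻¹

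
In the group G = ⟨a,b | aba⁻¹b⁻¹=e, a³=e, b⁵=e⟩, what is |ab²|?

Compute successive powers until reaching e:
  (ab²)¹ = ab², (ab²)² = a²b⁴, (ab²)³ = b, (ab²)⁴ = ab³, (ab²)⁵ = a², (ab²)⁶ = b², (ab²)⁷ = ab⁴, (ab²)⁸ = a²b, (ab²)⁹ = b³, (ab²)¹⁰ = a, (ab²)¹¹ = a²b², (ab²)¹² = b⁴, (ab²)¹³ = ab, (ab²)¹⁴ = a²b³, (ab²)¹⁵ = e.
The smallest positive k with (ab²)ᵏ = e is 15.

Answer: 15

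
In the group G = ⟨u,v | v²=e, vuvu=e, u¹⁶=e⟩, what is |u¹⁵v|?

Compute successive powers until reaching e:
  (u¹⁵v)¹ = u¹⁵v, (u¹⁵v)² = e.
The smallest positive k with (u¹⁵v)ᵏ = e is 2.

Answer: 2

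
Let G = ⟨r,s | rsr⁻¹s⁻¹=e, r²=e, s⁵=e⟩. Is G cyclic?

|G| = 10. The element rs has order 10 (its powers give 10 distinct elements), so ⟨rs⟩ = G and G is cyclic.

Answer: Yes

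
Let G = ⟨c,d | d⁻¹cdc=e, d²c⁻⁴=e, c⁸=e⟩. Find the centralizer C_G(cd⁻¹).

⟨cd⁻¹⟩ ⊆ C_G(cd⁻¹) since powers of cd⁻¹ commute with cd⁻¹; so |C_G(cd⁻¹)| ≥ |⟨cd⁻¹⟩| = 4.
By orbit–stabilizer, |C_G(cd⁻¹)| = |G| / |conj. class of cd⁻¹| = 16 / 4 = 4.
The 4 elements commuting with cd⁻¹ are {e, c⁴, cd, cd⁻¹}.

Answer: {e, c⁴, cd, cd⁻¹}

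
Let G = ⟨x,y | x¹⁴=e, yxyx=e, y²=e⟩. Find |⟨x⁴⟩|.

|⟨x⁴⟩| equals the order of x⁴. Compute successive powers until reaching e:
  (x⁴)¹ = x⁴, (x⁴)² = x⁸, (x⁴)³ = x¹², (x⁴)⁴ = x², (x⁴)⁵ = x⁶, (x⁴)⁶ = x¹⁰, (x⁴)⁷ = e.
The smallest positive k with (x⁴)ᵏ = e is 7, so |⟨x⁴⟩| = 7.

Answer: 7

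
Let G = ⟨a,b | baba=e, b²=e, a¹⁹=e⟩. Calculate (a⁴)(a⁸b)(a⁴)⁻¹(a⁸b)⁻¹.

[(a⁴), (a⁸b)] = (a⁴)·(a⁸b)·(a⁴)⁻¹·(a⁸b)⁻¹.
  (a⁴) · (a⁸b) = a¹²b
  (a¹²b) · (a¹⁵) = a¹⁶b
  (a¹⁶b) · (a⁸b) = a⁸

Answer: a⁸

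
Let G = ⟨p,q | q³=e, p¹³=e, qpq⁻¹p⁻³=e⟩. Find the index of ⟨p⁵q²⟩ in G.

First find ord(p⁵q²) by computing successive powers:
  (p⁵q²)¹ = p⁵q², (p⁵q²)² = p¹¹q, (p⁵q²)³ = e.
So |⟨p⁵q²⟩| = ord(p⁵q²) = 3. With |G| = 39, by Lagrange [G : ⟨p⁵q²⟩] = 39/3 = 13.

Answer: 13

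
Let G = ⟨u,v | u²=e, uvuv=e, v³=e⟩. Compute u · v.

Compute u · v by multiplying left to right and reducing via the relations at each step:
  u · v = uv

Answer: uv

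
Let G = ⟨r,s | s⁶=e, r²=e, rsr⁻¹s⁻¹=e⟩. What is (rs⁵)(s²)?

Compute (rs⁵) · (s²) by multiplying left to right and reducing via the relations at each step:
  (rs⁵) · s² = rs

Answer: rs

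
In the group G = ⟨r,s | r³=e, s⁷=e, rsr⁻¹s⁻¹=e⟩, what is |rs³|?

Compute successive powers until reaching e:
  (rs³)¹ = rs³, (rs³)² = r²s⁶, (rs³)³ = s², (rs³)⁴ = rs⁵, (rs³)⁵ = r²s, (rs³)⁶ = s⁴, (rs³)⁷ = r, (rs³)⁸ = r²s³, (rs³)⁹ = s⁶, (rs³)¹⁰ = rs², (rs³)¹¹ = r²s⁵, (rs³)¹² = s, (rs³)¹³ = rs⁴, (rs³)¹⁴ = r², (rs³)¹⁵ = s³, (rs³)¹⁶ = rs⁶, (rs³)¹⁷ = r²s², (rs³)¹⁸ = s⁵, (rs³)¹⁹ = rs, (rs³)²⁰ = r²s⁴, (rs³)²¹ = e.
The smallest positive k with (rs³)ᵏ = e is 21.

Answer: 21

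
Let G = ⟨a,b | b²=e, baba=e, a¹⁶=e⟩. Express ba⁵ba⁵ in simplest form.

Multiply left to right, reducing at each step:
  b · a⁵ = a¹¹b
  (a¹¹b) · b = a¹¹
  (a¹¹) · a⁵ = e

Answer: e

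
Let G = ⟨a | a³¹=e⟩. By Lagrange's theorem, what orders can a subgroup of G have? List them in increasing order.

|G| = 31 = 31. By Lagrange's theorem the order of any subgroup divides 31; the divisors of 31 are 1, 31.

Answer: 1, 31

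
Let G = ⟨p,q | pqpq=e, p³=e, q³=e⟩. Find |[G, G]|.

G' = [G, G] is generated by all commutators. The generator-pair commutators are: [p, q] = pq²p.
The subgroup they normally generate is {e, pq, p²q², pq²p}, of order 4.
Check: |G/G'| = 12/4 = 3 is the order of the abelianisation.

Answer: 4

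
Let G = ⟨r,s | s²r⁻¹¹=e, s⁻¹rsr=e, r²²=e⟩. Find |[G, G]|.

G' = [G, G] is generated by all commutators. The generator-pair commutators are: [r, s] = r².
The subgroup they normally generate is {e, r², r⁴, r⁶, r⁸, r¹⁰, r¹², r¹⁴, r¹⁶, r¹⁸, r²⁰}, of order 11.
Check: |G/G'| = 44/11 = 4 is the order of the abelianisation.

Answer: 11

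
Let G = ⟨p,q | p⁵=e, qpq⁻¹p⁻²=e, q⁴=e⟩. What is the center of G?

An element z ∈ Z(G) iff z commutes with every generator.
For example e is central: e·p = p = p·e; e·q = q = q·e.
Whereas p ∉ Z(G) since p·q = pq ≠ p²q = q·p.
Checking each of the 20 elements this way gives Z(G) = {e}, of order 1.

Answer: {e}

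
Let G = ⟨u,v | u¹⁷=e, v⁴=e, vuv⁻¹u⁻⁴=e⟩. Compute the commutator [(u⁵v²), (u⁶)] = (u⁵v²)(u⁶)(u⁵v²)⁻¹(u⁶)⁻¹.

[(u⁵v²), (u⁶)] = (u⁵v²)·(u⁶)·(u⁵v²)⁻¹·(u⁶)⁻¹.
  (u⁵v²) · (u⁶) = u¹⁶v²
  (u¹⁶v²) · (u⁵v²) = u¹¹
  (u¹¹) · (u¹¹) = u⁵

Answer: u⁵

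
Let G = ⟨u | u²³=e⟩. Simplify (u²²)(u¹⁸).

Compute (u²²) · (u¹⁸) by multiplying left to right and reducing via the relations at each step:
  (u²²) · u¹⁸ = u¹⁷

Answer: u¹⁷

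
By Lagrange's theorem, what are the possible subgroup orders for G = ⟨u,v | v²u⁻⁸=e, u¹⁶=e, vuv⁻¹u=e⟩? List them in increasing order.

|G| = 32 = 2⁵. By Lagrange's theorem the order of any subgroup divides 32; the divisors of 32 are 1, 2, 4, 8, 16, 32.

Answer: 1, 2, 4, 8, 16, 32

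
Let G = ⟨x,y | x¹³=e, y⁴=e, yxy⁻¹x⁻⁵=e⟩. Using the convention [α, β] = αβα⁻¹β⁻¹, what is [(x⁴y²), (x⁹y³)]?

[(x⁴y²), (x⁹y³)] = (x⁴y²)·(x⁹y³)·(x⁴y²)⁻¹·(x⁹y³)⁻¹.
  (x⁴y²) · (x⁹y³) = x⁸y
  (x⁸y) · (x⁴y²) = x²y³
  (x²y³) · (x⁷y) = x⁶

Answer: x⁶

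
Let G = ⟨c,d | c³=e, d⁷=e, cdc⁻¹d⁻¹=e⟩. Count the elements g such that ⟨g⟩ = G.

G is cyclic of order 21. An element generates G iff its order is 21, and a cyclic group of order 21 has exactly φ(21) = 12 such elements.

Answer: 12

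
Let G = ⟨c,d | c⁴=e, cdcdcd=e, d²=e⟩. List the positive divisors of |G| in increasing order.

|G| = 24 = 2³ · 3. By Lagrange's theorem the order of any subgroup divides 24; the divisors of 24 are 1, 2, 3, 4, 6, 8, 12, 24.

Answer: 1, 2, 3, 4, 6, 8, 12, 24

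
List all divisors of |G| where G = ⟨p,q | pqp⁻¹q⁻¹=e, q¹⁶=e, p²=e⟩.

|G| = 32 = 2⁵. By Lagrange's theorem the order of any subgroup divides 32; the divisors of 32 are 1, 2, 4, 8, 16, 32.

Answer: 1, 2, 4, 8, 16, 32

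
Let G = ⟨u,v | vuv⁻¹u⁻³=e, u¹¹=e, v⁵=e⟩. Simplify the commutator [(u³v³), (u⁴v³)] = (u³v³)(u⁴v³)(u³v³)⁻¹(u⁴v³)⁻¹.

[(u³v³), (u⁴v³)] = (u³v³)·(u⁴v³)·(u³v³)⁻¹·(u⁴v³)⁻¹.
  (u³v³) · (u⁴v³) = uv
  (uv) · (u⁶v²) = u⁸v³
  (u⁸v³) · (u⁸v²) = u⁴

Answer: u⁴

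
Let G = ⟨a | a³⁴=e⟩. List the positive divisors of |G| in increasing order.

|G| = 34 = 2 · 17. By Lagrange's theorem the order of any subgroup divides 34; the divisors of 34 are 1, 2, 17, 34.

Answer: 1, 2, 17, 34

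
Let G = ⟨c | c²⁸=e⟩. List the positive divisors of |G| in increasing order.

|G| = 28 = 2² · 7. By Lagrange's theorem the order of any subgroup divides 28; the divisors of 28 are 1, 2, 4, 7, 14, 28.

Answer: 1, 2, 4, 7, 14, 28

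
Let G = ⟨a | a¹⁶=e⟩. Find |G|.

G is generated by a single element, so G is cyclic. The relator gives a¹⁶ = e and no smaller power is forced to be e, so the 16 powers {a, e, a², a³, a⁴, a⁵, a⁶, a⁷, a⁸, a⁹, a¹², a¹³, a¹¹, a¹⁰, a¹⁴, a¹⁵} are distinct. Hence |G| = 16.

Answer: 16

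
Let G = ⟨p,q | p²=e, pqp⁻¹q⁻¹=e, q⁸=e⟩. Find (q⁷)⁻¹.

The order of (q⁷) is 8 (smallest k with (q⁷)ᵏ = e), so (q⁷)⁻¹ = (q⁷)⁷ = q.
Check: (q⁷) · q → (q⁷) · q = e, giving e as required.

Answer: q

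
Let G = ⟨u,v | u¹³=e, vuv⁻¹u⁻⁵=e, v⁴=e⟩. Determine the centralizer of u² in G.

⟨u²⟩ ⊆ C_G(u²) since powers of u² commute with u²; so |C_G(u²)| ≥ |⟨u²⟩| = 13.
By orbit–stabilizer, |C_G(u²)| = |G| / |conj. class of u²| = 52 / 4 = 13.
The 13 elements commuting with u² are {e, u, u², u³, u⁴, u⁵, u⁶, u⁷, u⁸, u⁹, u¹⁰, u¹¹, u¹²}.

Answer: {e, u, u², u³, u⁴, u⁵, u⁶, u⁷, u⁸, u⁹, u¹⁰, u¹¹, u¹²}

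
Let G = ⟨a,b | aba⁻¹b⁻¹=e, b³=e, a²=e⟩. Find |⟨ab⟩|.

|⟨ab⟩| equals the order of ab. Compute successive powers until reaching e:
  (ab)¹ = ab, (ab)² = b², (ab)³ = a, (ab)⁴ = b, (ab)⁵ = ab², (ab)⁶ = e.
The smallest positive k with (ab)ᵏ = e is 6, so |⟨ab⟩| = 6.

Answer: 6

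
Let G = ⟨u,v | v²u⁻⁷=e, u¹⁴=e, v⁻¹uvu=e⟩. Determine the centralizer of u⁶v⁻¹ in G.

⟨u⁶v⁻¹⟩ ⊆ C_G(u⁶v⁻¹) since powers of u⁶v⁻¹ commute with u⁶v⁻¹; so |C_G(u⁶v⁻¹)| ≥ |⟨u⁶v⁻¹⟩| = 4.
By orbit–stabilizer, |C_G(u⁶v⁻¹)| = |G| / |conj. class of u⁶v⁻¹| = 28 / 7 = 4.
The 4 elements commuting with u⁶v⁻¹ are {e, u⁷, u⁶v, u⁶v⁻¹}.

Answer: {e, u⁷, u⁶v, u⁶v⁻¹}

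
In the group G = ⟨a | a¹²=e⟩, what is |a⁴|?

Compute successive powers until reaching e:
  (a⁴)¹ = a⁴, (a⁴)² = a⁸, (a⁴)³ = e.
The smallest positive k with (a⁴)ᵏ = e is 3.

Answer: 3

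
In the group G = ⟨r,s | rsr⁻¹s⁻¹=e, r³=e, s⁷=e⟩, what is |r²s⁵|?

Compute successive powers until reaching e:
  (r²s⁵)¹ = r²s⁵, (r²s⁵)² = rs³, (r²s⁵)³ = s, (r²s⁵)⁴ = r²s⁶, (r²s⁵)⁵ = rs⁴, (r²s⁵)⁶ = s², (r²s⁵)⁷ = r², (r²s⁵)⁸ = rs⁵, (r²s⁵)⁹ = s³, (r²s⁵)¹⁰ = r²s, (r²s⁵)¹¹ = rs⁶, (r²s⁵)¹² = s⁴, (r²s⁵)¹³ = r²s², (r²s⁵)¹⁴ = r, (r²s⁵)¹⁵ = s⁵, (r²s⁵)¹⁶ = r²s³, (r²s⁵)¹⁷ = rs, (r²s⁵)¹⁸ = s⁶, (r²s⁵)¹⁹ = r²s⁴, (r²s⁵)²⁰ = rs², (r²s⁵)²¹ = e.
The smallest positive k with (r²s⁵)ᵏ = e is 21.

Answer: 21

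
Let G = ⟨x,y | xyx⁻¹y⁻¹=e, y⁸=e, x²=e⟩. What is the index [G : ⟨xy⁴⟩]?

First find ord(xy⁴) by computing successive powers:
  (xy⁴)¹ = xy⁴, (xy⁴)² = e.
So |⟨xy⁴⟩| = ord(xy⁴) = 2. With |G| = 16, by Lagrange [G : ⟨xy⁴⟩] = 16/2 = 8.

Answer: 8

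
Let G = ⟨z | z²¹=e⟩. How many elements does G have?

G is generated by a single element, so G is cyclic. The relator gives z²¹ = e and no smaller power is forced to be e, so the 21 powers {e, z, z², z³, z⁴, z⁵, z⁶, z⁷, z⁸, z⁹, z²⁰, z¹², z¹³, z¹¹, z¹⁰, z¹⁴, z¹⁵, z¹⁶, z¹⁷, z¹⁸, z¹⁹} are distinct. Hence |G| = 21.

Answer: 21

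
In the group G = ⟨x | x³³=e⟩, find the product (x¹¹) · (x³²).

Compute (x¹¹) · (x³²) by multiplying left to right and reducing via the relations at each step:
  (x¹¹) · x³² = x¹⁰

Answer: x¹⁰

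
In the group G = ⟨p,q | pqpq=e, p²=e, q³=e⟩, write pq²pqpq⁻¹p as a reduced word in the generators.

Multiply left to right, reducing at each step:
  p · q² = pq²
  (pq²) · p = q
  q · q = q²
  (q²) · p = pq
  (pq) · q⁻¹ = p
  p · p = e

Answer: e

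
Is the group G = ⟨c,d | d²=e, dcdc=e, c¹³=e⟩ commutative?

c·d = cd but d·c = c¹²d, so c·d ≠ d·c and G is not abelian.

Answer: No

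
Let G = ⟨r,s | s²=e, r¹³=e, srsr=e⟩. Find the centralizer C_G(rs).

⟨rs⟩ ⊆ C_G(rs) since powers of rs commute with rs; so |C_G(rs)| ≥ |⟨rs⟩| = 2.
By orbit–stabilizer, |C_G(rs)| = |G| / |conj. class of rs| = 26 / 13 = 2.
The 2 elements commuting with rs are {e, rs}.

Answer: {e, rs}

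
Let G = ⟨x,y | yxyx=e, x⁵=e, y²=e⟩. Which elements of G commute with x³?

⟨x³⟩ ⊆ C_G(x³) since powers of x³ commute with x³; so |C_G(x³)| ≥ |⟨x³⟩| = 5.
By orbit–stabilizer, |C_G(x³)| = |G| / |conj. class of x³| = 10 / 2 = 5.
The 5 elements commuting with x³ are {e, x, x², x³, x⁴}.

Answer: {e, x, x², x³, x⁴}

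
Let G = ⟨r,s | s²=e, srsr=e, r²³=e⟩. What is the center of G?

An element z ∈ Z(G) iff z commutes with every generator.
For example e is central: e·r = r = r·e; e·s = s = s·e.
Whereas r ∉ Z(G) since r·s = rs ≠ r²²s = s·r.
Checking each of the 46 elements this way gives Z(G) = {e}, of order 1.

Answer: {e}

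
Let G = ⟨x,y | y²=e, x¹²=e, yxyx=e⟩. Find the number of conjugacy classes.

The conjugacy classes (representative and size) are:
  [e] (size 1), [x¹¹] (size 2), [x²] (size 2), [x⁹] (size 2), [x⁴] (size 2), [x⁵] (size 2), [x⁶] (size 1), [y] (size 6), [xy] (size 6).
Class equation: 1 + 2 + 2 + 2 + 2 + 2 + 1 + 6 + 6 = 24 = |G|. So G has 9 conjugacy classes.

Answer: 9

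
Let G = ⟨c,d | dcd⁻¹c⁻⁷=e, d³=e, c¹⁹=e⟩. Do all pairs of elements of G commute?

c·d = cd but d·c = c⁷d, so c·d ≠ d·c and G is not abelian.

Answer: No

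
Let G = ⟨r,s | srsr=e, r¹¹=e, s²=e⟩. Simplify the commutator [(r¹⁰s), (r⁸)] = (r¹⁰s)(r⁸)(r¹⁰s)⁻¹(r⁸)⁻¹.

[(r¹⁰s), (r⁸)] = (r¹⁰s)·(r⁸)·(r¹⁰s)⁻¹·(r⁸)⁻¹.
  (r¹⁰s) · (r⁸) = r²s
  (r²s) · (r¹⁰s) = r³
  (r³) · (r³) = r⁶

Answer: r⁶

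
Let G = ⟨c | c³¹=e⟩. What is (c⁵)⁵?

Compute successive powers of (c⁵), reducing at each step:
  (c⁵)²: (c⁵) · c⁵ = c¹⁰
  (c⁵)³: (c¹⁰) · c⁵ = c¹⁵
  (c⁵)⁴: (c¹⁵) · c⁵ = c²⁰
  (c⁵)⁵: (c²⁰) · c⁵ = c²⁵

Answer: c²⁵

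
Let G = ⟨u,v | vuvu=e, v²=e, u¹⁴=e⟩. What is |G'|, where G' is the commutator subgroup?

G' = [G, G] is generated by all commutators. The generator-pair commutators are: [u, v] = u².
The subgroup they normally generate is {e, u², u⁴, u⁶, u⁸, u¹⁰, u¹²}, of order 7.
Check: |G/G'| = 28/7 = 4 is the order of the abelianisation.

Answer: 7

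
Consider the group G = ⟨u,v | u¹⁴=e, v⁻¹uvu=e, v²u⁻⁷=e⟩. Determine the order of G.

Enumerate words in the generators, reducing via the relations: the distinct elements are
  {e, u, v, uv, u², u³, u⁴, u⁵, u⁶, u⁷, u⁸, u⁹, u²v, u³v, u¹², u¹³, u¹¹, u¹⁰, u⁴v, u⁵v, u⁶v, v⁻¹, uv⁻¹, u²v⁻¹, u³v⁻¹, u⁴v⁻¹, u⁵v⁻¹, u⁶v⁻¹}.
No further products give new elements, so |G| = 28.

Answer: 28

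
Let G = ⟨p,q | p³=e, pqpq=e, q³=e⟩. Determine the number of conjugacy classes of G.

The conjugacy classes (representative and size) are:
  [e] (size 1), [qp²] (size 4), [q²p] (size 4), [p²q²] (size 3).
Class equation: 1 + 4 + 4 + 3 = 12 = |G|. So G has 4 conjugacy classes.

Answer: 4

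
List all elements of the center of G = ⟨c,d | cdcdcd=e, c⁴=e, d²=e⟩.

An element z ∈ Z(G) iff z commutes with every generator.
For example e is central: e·c = c = c·e; e·d = d = d·e.
Whereas c ∉ Z(G) since c·d = cd ≠ dc = d·c.
Checking each of the 24 elements this way gives Z(G) = {e}, of order 1.

Answer: {e}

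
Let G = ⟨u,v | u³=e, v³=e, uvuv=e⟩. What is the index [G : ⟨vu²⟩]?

First find ord(vu²) by computing successive powers:
  (vu²)¹ = vu², (vu²)² = uv², (vu²)³ = e.
So |⟨vu²⟩| = ord(vu²) = 3. With |G| = 12, by Lagrange [G : ⟨vu²⟩] = 12/3 = 4.

Answer: 4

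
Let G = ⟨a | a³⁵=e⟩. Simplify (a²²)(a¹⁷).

Compute (a²²) · (a¹⁷) by multiplying left to right and reducing via the relations at each step:
  (a²²) · a¹⁷ = a⁴

Answer: a⁴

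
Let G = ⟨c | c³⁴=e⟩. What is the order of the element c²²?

Compute successive powers until reaching e:
  (c²²)¹ = c²², (c²²)² = c¹⁰, (c²²)³ = c³², (c²²)⁴ = c²⁰, (c²²)⁵ = c⁸, (c²²)⁶ = c³⁰, (c²²)⁷ = c¹⁸, (c²²)⁸ = c⁶, (c²²)⁹ = c²⁸, (c²²)¹⁰ = c¹⁶, (c²²)¹¹ = c⁴, (c²²)¹² = c²⁶, (c²²)¹³ = c¹⁴, (c²²)¹⁴ = c², (c²²)¹⁵ = c²⁴, (c²²)¹⁶ = c¹², (c²²)¹⁷ = e.
The smallest positive k with (c²²)ᵏ = e is 17.

Answer: 17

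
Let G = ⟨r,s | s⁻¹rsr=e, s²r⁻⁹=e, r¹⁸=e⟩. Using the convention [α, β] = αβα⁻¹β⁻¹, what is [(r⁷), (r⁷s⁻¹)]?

[(r⁷), (r⁷s⁻¹)] = (r⁷)·(r⁷s⁻¹)·(r⁷)⁻¹·(r⁷s⁻¹)⁻¹.
  (r⁷) · (r⁷s⁻¹) = r⁵s
  (r⁵s) · (r¹¹) = r³s⁻¹
  (r³s⁻¹) · (r⁷s) = r¹⁴

Answer: r¹⁴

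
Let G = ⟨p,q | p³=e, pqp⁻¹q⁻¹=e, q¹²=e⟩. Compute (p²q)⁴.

Compute successive powers of (p²q), reducing at each step:
  (p²q)²: (p²q) · p² = pq;   (pq) · q = pq²
  (p²q)³: (pq²) · p² = q²;   (q²) · q = q³
  (p²q)⁴: (q³) · p² = p²q³;   (p²q³) · q = p²q⁴

Answer: p²q⁴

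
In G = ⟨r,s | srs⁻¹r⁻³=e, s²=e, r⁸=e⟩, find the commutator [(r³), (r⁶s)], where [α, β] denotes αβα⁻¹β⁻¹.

[(r³), (r⁶s)] = (r³)·(r⁶s)·(r³)⁻¹·(r⁶s)⁻¹.
  (r³) · (r⁶s) = rs
  (rs) · (r⁵) = s
  s · (r⁶s) = r²

Answer: r²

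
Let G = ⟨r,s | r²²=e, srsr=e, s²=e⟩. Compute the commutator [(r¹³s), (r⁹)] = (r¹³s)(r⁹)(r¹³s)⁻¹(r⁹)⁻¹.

[(r¹³s), (r⁹)] = (r¹³s)·(r⁹)·(r¹³s)⁻¹·(r⁹)⁻¹.
  (r¹³s) · (r⁹) = r⁴s
  (r⁴s) · (r¹³s) = r¹³
  (r¹³) · (r¹³) = r⁴

Answer: r⁴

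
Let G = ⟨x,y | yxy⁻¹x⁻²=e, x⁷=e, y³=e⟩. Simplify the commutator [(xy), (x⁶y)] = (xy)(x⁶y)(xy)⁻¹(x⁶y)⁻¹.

[(xy), (x⁶y)] = (xy)·(x⁶y)·(xy)⁻¹·(x⁶y)⁻¹.
  (xy) · (x⁶y) = x⁶y²
  (x⁶y²) · (x³y²) = x⁴y
  (x⁴y) · (x⁴y²) = x⁵

Answer: x⁵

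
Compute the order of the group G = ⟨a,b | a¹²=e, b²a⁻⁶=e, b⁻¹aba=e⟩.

Enumerate words in the generators, reducing via the relations: the distinct elements are
  {a, b, e, ab, a², a³, a⁴, a⁵, a⁶, a⁷, a⁸, a⁹, a²b, a³b, a¹¹, a¹⁰, a⁴b, a⁵b, b⁻¹, ab⁻¹, a²b⁻¹, a³b⁻¹, a⁴b⁻¹, a⁵b⁻¹}.
No further products give new elements, so |G| = 24.

Answer: 24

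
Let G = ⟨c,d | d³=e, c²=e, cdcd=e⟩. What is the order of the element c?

Compute successive powers until reaching e:
  c¹ = c, c² = e.
The smallest positive k with cᵏ = e is 2.

Answer: 2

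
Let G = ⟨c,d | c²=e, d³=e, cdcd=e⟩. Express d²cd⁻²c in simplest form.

Multiply left to right, reducing at each step:
  (d²) · c = cd
  (cd) · d⁻² = cd²
  (cd²) · c = d

Answer: d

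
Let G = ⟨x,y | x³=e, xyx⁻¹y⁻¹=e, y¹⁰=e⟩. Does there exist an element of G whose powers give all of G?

|G| = 30. The element xy has order 30 (its powers give 30 distinct elements), so ⟨xy⟩ = G and G is cyclic.

Answer: Yes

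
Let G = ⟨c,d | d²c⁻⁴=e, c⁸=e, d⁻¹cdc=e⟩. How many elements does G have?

Enumerate words in the generators, reducing via the relations: the distinct elements are
  {c, d, e, cd, c², c³, c⁴, c⁵, c⁶, c⁷, c²d, c³d, d⁻¹, cd⁻¹, c²d⁻¹, c³d⁻¹}.
No further products give new elements, so |G| = 16.

Answer: 16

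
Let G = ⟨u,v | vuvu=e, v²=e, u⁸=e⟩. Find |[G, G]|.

G' = [G, G] is generated by all commutators. The generator-pair commutators are: [u, v] = u².
The subgroup they normally generate is {e, u², u⁴, u⁶}, of order 4.
Check: |G/G'| = 16/4 = 4 is the order of the abelianisation.

Answer: 4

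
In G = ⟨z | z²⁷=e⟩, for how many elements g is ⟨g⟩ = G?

G is cyclic of order 27. An element generates G iff its order is 27, and a cyclic group of order 27 has exactly φ(27) = 18 such elements.

Answer: 18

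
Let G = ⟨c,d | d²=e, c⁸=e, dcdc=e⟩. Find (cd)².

Compute successive powers of (cd), reducing at each step:
  (cd)²: (cd) · c = d;   d · d = e

Answer: e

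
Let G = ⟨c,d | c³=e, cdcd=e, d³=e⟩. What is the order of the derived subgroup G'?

G' = [G, G] is generated by all commutators. The generator-pair commutators are: [c, d] = cd²c.
The subgroup they normally generate is {e, cd, c²d², cd²c}, of order 4.
Check: |G/G'| = 12/4 = 3 is the order of the abelianisation.

Answer: 4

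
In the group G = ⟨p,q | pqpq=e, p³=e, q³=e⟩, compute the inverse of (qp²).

The order of (qp²) is 3 (smallest k with (qp²)ᵏ = e), so (qp²)⁻¹ = (qp²)² = pq².
Check: (qp²) · (pq²) → (qp²) · p = q;   q · q² = e, giving e as required.

Answer: pq²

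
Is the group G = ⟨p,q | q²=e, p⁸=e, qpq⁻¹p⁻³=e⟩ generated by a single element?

Every cyclic group is abelian. But p·q = pq while q·p = p³q, so p·q ≠ q·p and G is not abelian. Hence G is not cyclic.

Answer: No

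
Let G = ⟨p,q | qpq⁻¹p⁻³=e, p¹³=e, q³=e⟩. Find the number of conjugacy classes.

The conjugacy classes (representative and size) are:
  [e] (size 1), [p] (size 3), [p⁵] (size 3), [p¹⁰] (size 3), [p⁸] (size 3), [p¹⁰q] (size 13), [p⁷q²] (size 13).
Class equation: 1 + 3 + 3 + 3 + 3 + 13 + 13 = 39 = |G|. So G has 7 conjugacy classes.

Answer: 7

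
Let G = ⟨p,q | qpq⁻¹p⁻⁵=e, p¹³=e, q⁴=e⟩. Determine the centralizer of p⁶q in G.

⟨p⁶q⟩ ⊆ C_G(p⁶q) since powers of p⁶q commute with p⁶q; so |C_G(p⁶q)| ≥ |⟨p⁶q⟩| = 4.
By orbit–stabilizer, |C_G(p⁶q)| = |G| / |conj. class of p⁶q| = 52 / 13 = 4.
The 4 elements commuting with p⁶q are {e, p⁶q, p⁴q³, p¹⁰q²}.

Answer: {e, p⁶q, p⁴q³, p¹⁰q²}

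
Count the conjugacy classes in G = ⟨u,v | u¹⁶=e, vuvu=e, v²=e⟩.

The conjugacy classes (representative and size) are:
  [e] (size 1), [u¹⁵] (size 2), [u²] (size 2), [u³] (size 2), [u¹²] (size 2), [u⁵] (size 2), [u⁶] (size 2), [u⁷] (size 2), [u⁸] (size 1), [u²v] (size 8), [u¹⁵v] (size 8).
Class equation: 1 + 2 + 2 + 2 + 2 + 2 + 2 + 2 + 1 + 8 + 8 = 32 = |G|. So G has 11 conjugacy classes.

Answer: 11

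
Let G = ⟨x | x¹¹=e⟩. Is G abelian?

G has a single generator, so G is cyclic and hence abelian.

Answer: Yes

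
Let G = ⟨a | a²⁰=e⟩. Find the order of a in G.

Compute successive powers until reaching e:
  a¹ = a, a² = a², a³ = a³, a⁴ = a⁴, a⁵ = a⁵, a⁶ = a⁶, a⁷ = a⁷, a⁸ = a⁸, a⁹ = a⁹, a¹⁰ = a¹⁰, a¹¹ = a¹¹, a¹² = a¹², a¹³ = a¹³, a¹⁴ = a¹⁴, a¹⁵ = a¹⁵, a¹⁶ = a¹⁶, a¹⁷ = a¹⁷, a¹⁸ = a¹⁸, a¹⁹ = a¹⁹, a²⁰ = e.
The smallest positive k with aᵏ = e is 20.

Answer: 20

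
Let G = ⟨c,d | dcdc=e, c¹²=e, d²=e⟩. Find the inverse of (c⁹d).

The order of (c⁹d) is 2 (smallest k with (c⁹d)ᵏ = e), so (c⁹d)⁻¹ = (c⁹d)¹ = c⁹d.
Check: (c⁹d) · (c⁹d) → (c⁹d) · c⁹ = d;   d · d = e, giving e as required.

Answer: c⁹d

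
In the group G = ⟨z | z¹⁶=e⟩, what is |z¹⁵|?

Compute successive powers until reaching e:
  (z¹⁵)¹ = z¹⁵, (z¹⁵)² = z¹⁴, (z¹⁵)³ = z¹³, (z¹⁵)⁴ = z¹², (z¹⁵)⁵ = z¹¹, (z¹⁵)⁶ = z¹⁰, (z¹⁵)⁷ = z⁹, (z¹⁵)⁸ = z⁸, (z¹⁵)⁹ = z⁷, (z¹⁵)¹⁰ = z⁶, (z¹⁵)¹¹ = z⁵, (z¹⁵)¹² = z⁴, (z¹⁵)¹³ = z³, (z¹⁵)¹⁴ = z², (z¹⁵)¹⁵ = z, (z¹⁵)¹⁶ = e.
The smallest positive k with (z¹⁵)ᵏ = e is 16.

Answer: 16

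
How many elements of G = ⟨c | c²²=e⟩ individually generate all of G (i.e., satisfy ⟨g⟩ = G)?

G is cyclic of order 22. An element generates G iff its order is 22, and a cyclic group of order 22 has exactly φ(22) = 10 such elements.

Answer: 10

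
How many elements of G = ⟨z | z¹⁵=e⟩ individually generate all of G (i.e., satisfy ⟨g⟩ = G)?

G is cyclic of order 15. An element generates G iff its order is 15, and a cyclic group of order 15 has exactly φ(15) = 8 such elements.

Answer: 8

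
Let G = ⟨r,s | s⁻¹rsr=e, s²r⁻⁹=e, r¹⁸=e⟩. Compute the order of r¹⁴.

Compute successive powers until reaching e:
  (r¹⁴)¹ = r¹⁴, (r¹⁴)² = r¹⁰, (r¹⁴)³ = r⁶, (r¹⁴)⁴ = r², (r¹⁴)⁵ = r¹⁶, (r¹⁴)⁶ = r¹², (r¹⁴)⁷ = r⁸, (r¹⁴)⁸ = r⁴, (r¹⁴)⁹ = e.
The smallest positive k with (r¹⁴)ᵏ = e is 9.

Answer: 9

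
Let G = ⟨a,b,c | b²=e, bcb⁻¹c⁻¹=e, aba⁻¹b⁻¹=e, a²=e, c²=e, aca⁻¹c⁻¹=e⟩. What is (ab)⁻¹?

The order of (ab) is 2 (smallest k with (ab)ᵏ = e), so (ab)⁻¹ = (ab)¹ = ab.
Check: (ab) · (ab) → (ab) · a = b;   b · b = e, giving e as required.

Answer: ab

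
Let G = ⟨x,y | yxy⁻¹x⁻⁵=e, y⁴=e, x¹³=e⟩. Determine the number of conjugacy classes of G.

The conjugacy classes (representative and size) are:
  [e] (size 1), [x] (size 4), [x²] (size 4), [x⁹] (size 4), [x¹²y] (size 13), [x⁴y²] (size 13), [x¹²y³] (size 13).
Class equation: 1 + 4 + 4 + 4 + 13 + 13 + 13 = 52 = |G|. So G has 7 conjugacy classes.

Answer: 7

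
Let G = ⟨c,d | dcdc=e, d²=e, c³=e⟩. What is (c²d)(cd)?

Compute (c²d) · (cd) by multiplying left to right and reducing via the relations at each step:
  (c²d) · c = cd
  (cd) · d = c

Answer: c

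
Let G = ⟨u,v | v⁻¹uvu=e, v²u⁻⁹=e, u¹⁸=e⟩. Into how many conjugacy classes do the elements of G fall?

The conjugacy classes (representative and size) are:
  [e] (size 1), [u¹⁷] (size 2), [u¹⁶] (size 2), [u³] (size 2), [u¹⁴] (size 2), [u¹³] (size 2), [u¹²] (size 2), [u¹¹] (size 2), [u¹⁰] (size 2), [u⁹] (size 1), [u⁸v] (size 9), [uv] (size 9).
Class equation: 1 + 2 + 2 + 2 + 2 + 2 + 2 + 2 + 2 + 1 + 9 + 9 = 36 = |G|. So G has 12 conjugacy classes.

Answer: 12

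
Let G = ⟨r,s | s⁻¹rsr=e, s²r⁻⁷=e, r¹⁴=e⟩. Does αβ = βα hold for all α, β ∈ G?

r·s = rs but s·r = r⁶s⁻¹, so r·s ≠ s·r and G is not abelian.

Answer: No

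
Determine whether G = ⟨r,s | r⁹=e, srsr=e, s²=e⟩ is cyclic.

Every cyclic group is abelian. But r·s = rs while s·r = r⁸s, so r·s ≠ s·r and G is not abelian. Hence G is not cyclic.

Answer: No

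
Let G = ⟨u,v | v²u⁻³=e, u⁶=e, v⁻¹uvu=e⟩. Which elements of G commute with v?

⟨v⟩ ⊆ C_G(v) since powers of v commute with v; so |C_G(v)| ≥ |⟨v⟩| = 4.
By orbit–stabilizer, |C_G(v)| = |G| / |conj. class of v| = 12 / 3 = 4.
The 4 elements commuting with v are {e, u³, v, v⁻¹}.

Answer: {e, u³, v, v⁻¹}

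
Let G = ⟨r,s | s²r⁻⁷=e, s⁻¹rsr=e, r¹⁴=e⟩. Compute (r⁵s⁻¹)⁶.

Compute successive powers of (r⁵s⁻¹), reducing at each step:
  (r⁵s⁻¹)²: (r⁵s⁻¹) · r⁵ = s⁻¹;   (s⁻¹) · s⁻¹ = r⁷
  (r⁵s⁻¹)³: (r⁷) · r⁵ = r¹²;   (r¹²) · s⁻¹ = r⁵s
  (r⁵s⁻¹)⁴: (r⁵s) · r⁵ = s;   s · s⁻¹ = e
  (r⁵s⁻¹)⁵: e · r⁵ = r⁵;   (r⁵) · s⁻¹ = r⁵s⁻¹
  (r⁵s⁻¹)⁶: (r⁵s⁻¹) · r⁵ = s⁻¹;   (s⁻¹) · s⁻¹ = r⁷

Answer: r⁷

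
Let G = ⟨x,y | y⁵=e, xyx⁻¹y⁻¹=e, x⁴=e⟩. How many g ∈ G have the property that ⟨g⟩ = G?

G is cyclic of order 20. An element generates G iff its order is 20, and a cyclic group of order 20 has exactly φ(20) = 8 such elements.

Answer: 8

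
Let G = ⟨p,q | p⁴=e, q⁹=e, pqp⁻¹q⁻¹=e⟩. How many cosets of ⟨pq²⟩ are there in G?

First find ord(pq²) by computing successive powers:
  (pq²)¹ = pq², (pq²)² = p²q⁴, (pq²)³ = p³q⁶, (pq²)⁴ = q⁸, (pq²)⁵ = pq, (pq²)⁶ = p²q³, (pq²)⁷ = p³q⁵, (pq²)⁸ = q⁷, (pq²)⁹ = p, (pq²)¹⁰ = p²q², (pq²)¹¹ = p³q⁴, (pq²)¹² = q⁶, (pq²)¹³ = pq⁸, (pq²)¹⁴ = p²q, (pq²)¹⁵ = p³q³, (pq²)¹⁶ = q⁵, (pq²)¹⁷ = pq⁷, (pq²)¹⁸ = p², (pq²)¹⁹ = p³q², (pq²)²⁰ = q⁴, (pq²)²¹ = pq⁶, (pq²)²² = p²q⁸, (pq²)²³ = p³q, (pq²)²⁴ = q³, (pq²)²⁵ = pq⁵, (pq²)²⁶ = p²q⁷, (pq²)²⁷ = p³, (pq²)²⁸ = q², (pq²)²⁹ = pq⁴, (pq²)³⁰ = p²q⁶, (pq²)³¹ = p³q⁸, (pq²)³² = q, (pq²)³³ = pq³, (pq²)³⁴ = p²q⁵, (pq²)³⁵ = p³q⁷, (pq²)³⁶ = e.
So |⟨pq²⟩| = ord(pq²) = 36. With |G| = 36, by Lagrange [G : ⟨pq²⟩] = 36/36 = 1.

Answer: 1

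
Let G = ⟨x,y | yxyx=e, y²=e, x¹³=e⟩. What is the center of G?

An element z ∈ Z(G) iff z commutes with every generator.
For example e is central: e·x = x = x·e; e·y = y = y·e.
Whereas x ∉ Z(G) since x·y = xy ≠ x¹²y = y·x.
Checking each of the 26 elements this way gives Z(G) = {e}, of order 1.

Answer: {e}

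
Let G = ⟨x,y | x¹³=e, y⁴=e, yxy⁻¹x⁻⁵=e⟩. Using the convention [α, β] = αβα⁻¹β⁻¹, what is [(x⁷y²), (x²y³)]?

[(x⁷y²), (x²y³)] = (x⁷y²)·(x²y³)·(x⁷y²)⁻¹·(x²y³)⁻¹.
  (x⁷y²) · (x²y³) = x⁵y
  (x⁵y) · (x⁷y²) = xy³
  (xy³) · (x³y) = x¹²

Answer: x¹²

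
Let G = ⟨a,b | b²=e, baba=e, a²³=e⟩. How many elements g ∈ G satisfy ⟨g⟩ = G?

⟨g⟩ = G would require ord(g) = |G| = 46, but the maximum element order in G is 23 < 46. So G is not cyclic and no single element generates it: the count is 0.

Answer: 0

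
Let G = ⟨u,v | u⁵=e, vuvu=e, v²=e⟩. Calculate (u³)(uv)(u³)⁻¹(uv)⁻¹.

[(u³), (uv)] = (u³)·(uv)·(u³)⁻¹·(uv)⁻¹.
  (u³) · (uv) = u⁴v
  (u⁴v) · (u²) = u²v
  (u²v) · (uv) = u

Answer: u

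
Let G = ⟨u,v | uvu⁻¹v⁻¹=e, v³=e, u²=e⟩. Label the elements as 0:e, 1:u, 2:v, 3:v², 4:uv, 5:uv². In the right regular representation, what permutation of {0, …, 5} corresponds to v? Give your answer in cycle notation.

(0 2 3)(1 4 5)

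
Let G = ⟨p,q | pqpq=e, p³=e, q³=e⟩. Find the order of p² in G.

Compute successive powers until reaching e:
  (p²)¹ = p², (p²)² = p, (p²)³ = e.
The smallest positive k with (p²)ᵏ = e is 3.

Answer: 3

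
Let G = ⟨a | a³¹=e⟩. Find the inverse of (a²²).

The order of (a²²) is 31 (smallest k with (a²²)ᵏ = e), so (a²²)⁻¹ = (a²²)³⁰ = a⁹.
Check: (a²²) · (a⁹) → (a²²) · a⁹ = e, giving e as required.

Answer: a⁹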